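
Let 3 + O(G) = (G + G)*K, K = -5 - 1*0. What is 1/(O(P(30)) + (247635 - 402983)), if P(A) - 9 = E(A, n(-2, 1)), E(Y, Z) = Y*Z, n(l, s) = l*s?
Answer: -1/154841 ≈ -6.4582e-6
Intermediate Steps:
P(A) = 9 - 2*A (P(A) = 9 + A*(-2*1) = 9 + A*(-2) = 9 - 2*A)
K = -5 (K = -5 + 0 = -5)
O(G) = -3 - 10*G (O(G) = -3 + (G + G)*(-5) = -3 + (2*G)*(-5) = -3 - 10*G)
1/(O(P(30)) + (247635 - 402983)) = 1/((-3 - 10*(9 - 2*30)) + (247635 - 402983)) = 1/((-3 - 10*(9 - 60)) - 155348) = 1/((-3 - 10*(-51)) - 155348) = 1/((-3 + 510) - 155348) = 1/(507 - 155348) = 1/(-154841) = -1/154841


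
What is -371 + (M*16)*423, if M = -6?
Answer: -40979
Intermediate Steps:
-371 + (M*16)*423 = -371 - 6*16*423 = -371 - 96*423 = -371 - 40608 = -40979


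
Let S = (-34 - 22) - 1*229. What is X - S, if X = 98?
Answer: 383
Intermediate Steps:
S = -285 (S = -56 - 229 = -285)
X - S = 98 - 1*(-285) = 98 + 285 = 383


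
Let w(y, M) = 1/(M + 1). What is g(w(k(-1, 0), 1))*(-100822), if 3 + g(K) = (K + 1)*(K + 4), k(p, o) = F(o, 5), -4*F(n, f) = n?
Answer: -756165/2 ≈ -3.7808e+5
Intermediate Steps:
F(n, f) = -n/4
k(p, o) = -o/4
w(y, M) = 1/(1 + M)
g(K) = -3 + (1 + K)*(4 + K) (g(K) = -3 + (K + 1)*(K + 4) = -3 + (1 + K)*(4 + K))
g(w(k(-1, 0), 1))*(-100822) = (1 + (1/(1 + 1))² + 5/(1 + 1))*(-100822) = (1 + (1/2)² + 5/2)*(-100822) = (1 + (½)² + 5*(½))*(-100822) = (1 + ¼ + 5/2)*(-100822) = (15/4)*(-100822) = -756165/2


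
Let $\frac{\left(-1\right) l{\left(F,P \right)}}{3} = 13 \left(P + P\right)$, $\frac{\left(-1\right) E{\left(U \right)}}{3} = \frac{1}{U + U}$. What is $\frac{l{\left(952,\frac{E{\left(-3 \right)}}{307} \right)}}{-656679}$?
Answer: $\frac{13}{67200151} \approx 1.9345 \cdot 10^{-7}$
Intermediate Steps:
$E{\left(U \right)} = - \frac{3}{2 U}$ ($E{\left(U \right)} = - \frac{3}{U + U} = - \frac{3}{2 U}$)
$l{\left(F,P \right)} = - 78 P$ ($l{\left(F,P \right)} = - 3 \cdot 13 \left(P + P\right) = - 3 \cdot 13 \cdot 2 P = - 3 \cdot 26 P = - 78 P$)
$\frac{l{\left(952,\frac{E{\left(-3 \right)}}{307} \right)}}{-656679} = \frac{\left(-78\right) \frac{\left(- \frac{3}{2}\right) \frac{1}{-3}}{307}}{-656679} = - 78 \left(- \frac{3}{2}\right) \left(- \frac{1}{3}\right) \frac{1}{307} \left(- \frac{1}{656679}\right) = - 78 \cdot \frac{1}{2} \cdot \frac{1}{307} \left(- \frac{1}{656679}\right) = \left(-78\right) \frac{1}{614} \left(- \frac{1}{656679}\right) = \left(- \frac{39}{307}\right) \left(- \frac{1}{656679}\right) = \frac{13}{67200151}$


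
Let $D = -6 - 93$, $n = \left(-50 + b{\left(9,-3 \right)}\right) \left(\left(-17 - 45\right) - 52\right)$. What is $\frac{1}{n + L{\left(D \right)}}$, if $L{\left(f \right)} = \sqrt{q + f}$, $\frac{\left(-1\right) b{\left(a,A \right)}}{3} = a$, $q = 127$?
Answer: $\frac{627}{5503804} - \frac{\sqrt{7}}{38526628} \approx 0.00011385$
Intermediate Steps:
$b{\left(a,A \right)} = - 3 a$
$n = 8778$ ($n = \left(-50 - 27\right) \left(\left(-17 - 45\right) - 52\right) = \left(-50 - 27\right) \left(-62 - 52\right) = \left(-77\right) \left(-114\right) = 8778$)
$D = -99$
$L{\left(f \right)} = \sqrt{127 + f}$
$\frac{1}{n + L{\left(D \right)}} = \frac{1}{8778 + \sqrt{127 - 99}} = \frac{1}{8778 + \sqrt{28}} = \frac{1}{8778 + 2 \sqrt{7}}$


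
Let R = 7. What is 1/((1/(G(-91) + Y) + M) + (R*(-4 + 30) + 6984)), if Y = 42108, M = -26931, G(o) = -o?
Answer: -42199/834063234 ≈ -5.0595e-5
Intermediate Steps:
1/((1/(G(-91) + Y) + M) + (R*(-4 + 30) + 6984)) = 1/((1/(-1*(-91) + 42108) - 26931) + (7*(-4 + 30) + 6984)) = 1/((1/(91 + 42108) - 26931) + (7*26 + 6984)) = 1/((1/42199 - 26931) + (182 + 6984)) = 1/((1/42199 - 26931) + 7166) = 1/(-1136461268/42199 + 7166) = 1/(-834063234/42199) = -42199/834063234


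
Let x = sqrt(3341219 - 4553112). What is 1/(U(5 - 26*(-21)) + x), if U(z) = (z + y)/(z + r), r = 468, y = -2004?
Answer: -1480607/1258384538582 - 1038361*I*sqrt(1211893)/1258384538582 ≈ -1.1766e-6 - 0.00090838*I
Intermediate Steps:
U(z) = (-2004 + z)/(468 + z) (U(z) = (z - 2004)/(z + 468) = (-2004 + z)/(468 + z))
x = I*sqrt(1211893) (x = sqrt(-1211893) = I*sqrt(1211893) ≈ 1100.9*I)
1/(U(5 - 26*(-21)) + x) = 1/((-2004 + (5 - 26*(-21)))/(468 + (5 - 26*(-21))) + I*sqrt(1211893)) = 1/((-2004 + (5 + 546))/(468 + (5 + 546)) + I*sqrt(1211893)) = 1/((-2004 + 551)/(468 + 551) + I*sqrt(1211893)) = 1/(-1453/1019 + I*sqrt(1211893))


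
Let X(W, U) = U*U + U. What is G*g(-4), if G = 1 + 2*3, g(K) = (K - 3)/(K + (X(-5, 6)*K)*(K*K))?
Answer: 49/2692 ≈ 0.018202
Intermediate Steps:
X(W, U) = U + U**2 (X(W, U) = U**2 + U = U + U**2)
g(K) = (-3 + K)/(K + 42*K**3) (g(K) = (K - 3)/(K + ((6*(1 + 6))*K)*(K*K)) = (-3 + K)/(K + ((6*7)*K)*K**2) = (-3 + K)/(K + (42*K)*K**2) = (-3 + K)/(K + 42*K**3))
G = 7 (G = 1 + 6 = 7)
G*g(-4) = 7*((-3 - 4)/(-4 + 42*(-4)**3)) = 7*(-7/(-4 + 42*(-64))) = 7*(-7/(-4 - 2688)) = 7*(-7/(-2692)) = 7*(-1/2692*(-7)) = 7*(7/2692) = 49/2692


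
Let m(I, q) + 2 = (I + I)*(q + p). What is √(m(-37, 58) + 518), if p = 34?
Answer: 22*I*√13 ≈ 79.322*I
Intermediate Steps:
m(I, q) = -2 + 2*I*(34 + q) (m(I, q) = -2 + (I + I)*(q + 34) = -2 + (2*I)*(34 + q) = -2 + 2*I*(34 + q))
√(m(-37, 58) + 518) = √((-2 + 68*(-37) + 2*(-37)*58) + 518) = √((-2 - 2516 - 4292) + 518) = √(-6810 + 518) = √(-6292) = 22*I*√13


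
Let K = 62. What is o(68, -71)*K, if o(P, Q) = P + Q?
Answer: -186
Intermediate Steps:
o(68, -71)*K = (68 - 71)*62 = -3*62 = -186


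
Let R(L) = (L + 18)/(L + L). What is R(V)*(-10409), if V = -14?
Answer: 1487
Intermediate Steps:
R(L) = (18 + L)/(2*L) (R(L) = (18 + L)/((2*L)) = (18 + L)*(1/(2*L)) = (18 + L)/(2*L))
R(V)*(-10409) = ((1/2)*(18 - 14)/(-14))*(-10409) = ((1/2)*(-1/14)*4)*(-10409) = -1/7*(-10409) = 1487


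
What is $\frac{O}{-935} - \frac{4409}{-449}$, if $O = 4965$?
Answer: $\frac{378626}{83963} \approx 4.5094$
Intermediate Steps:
$\frac{O}{-935} - \frac{4409}{-449} = \frac{4965}{-935} - \frac{4409}{-449} = 4965 \left(- \frac{1}{935}\right) - - \frac{4409}{449} = - \frac{993}{187} + \frac{4409}{449} = \frac{378626}{83963}$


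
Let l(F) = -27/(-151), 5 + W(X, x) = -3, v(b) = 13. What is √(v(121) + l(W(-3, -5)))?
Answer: √300490/151 ≈ 3.6303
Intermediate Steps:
W(X, x) = -8 (W(X, x) = -5 - 3 = -8)
l(F) = 27/151 (l(F) = -27*(-1/151) = 27/151)
√(v(121) + l(W(-3, -5))) = √(13 + 27/151) = √(1990/151) = √300490/151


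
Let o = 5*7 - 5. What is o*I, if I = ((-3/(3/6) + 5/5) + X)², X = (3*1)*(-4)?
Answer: 8670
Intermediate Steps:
X = -12 (X = 3*(-4) = -12)
I = 289 (I = ((-3/(3/6) + 5/5) - 12)² = ((-3/(3*(⅙)) + 5*(⅕)) - 12)² = ((-3/½ + 1) - 12)² = ((-3*2 + 1) - 12)² = ((-6 + 1) - 12)² = (-5 - 12)² = (-17)² = 289)
o = 30 (o = 35 - 5 = 30)
o*I = 30*289 = 8670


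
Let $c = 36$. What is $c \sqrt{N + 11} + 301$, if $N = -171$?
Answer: $301 + 144 i \sqrt{10} \approx 301.0 + 455.37 i$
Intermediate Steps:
$c \sqrt{N + 11} + 301 = 36 \sqrt{-171 + 11} + 301 = 36 \sqrt{-160} + 301 = 36 \cdot 4 i \sqrt{10} + 301 = 144 i \sqrt{10} + 301 = 301 + 144 i \sqrt{10}$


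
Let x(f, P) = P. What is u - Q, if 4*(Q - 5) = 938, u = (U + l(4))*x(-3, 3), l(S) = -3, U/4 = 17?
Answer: -89/2 ≈ -44.500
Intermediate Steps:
U = 68 (U = 4*17 = 68)
u = 195 (u = (68 - 3)*3 = 65*3 = 195)
Q = 479/2 (Q = 5 + (1/4)*938 = 5 + 469/2 = 479/2 ≈ 239.50)
u - Q = 195 - 1*479/2 = 195 - 479/2 = -89/2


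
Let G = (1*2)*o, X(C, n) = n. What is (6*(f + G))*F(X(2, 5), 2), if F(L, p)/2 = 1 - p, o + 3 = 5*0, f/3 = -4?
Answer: 216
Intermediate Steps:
f = -12 (f = 3*(-4) = -12)
o = -3 (o = -3 + 5*0 = -3 + 0 = -3)
F(L, p) = 2 - 2*p (F(L, p) = 2*(1 - p) = 2 - 2*p)
G = -6 (G = (1*2)*(-3) = 2*(-3) = -6)
(6*(f + G))*F(X(2, 5), 2) = (6*(-12 - 6))*(2 - 2*2) = (6*(-18))*(2 - 4) = -108*(-2) = 216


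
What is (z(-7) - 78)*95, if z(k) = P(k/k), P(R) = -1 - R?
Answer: -7600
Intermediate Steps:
z(k) = -2 (z(k) = -1 - k/k = -1 - 1*1 = -1 - 1 = -2)
(z(-7) - 78)*95 = (-2 - 78)*95 = -80*95 = -7600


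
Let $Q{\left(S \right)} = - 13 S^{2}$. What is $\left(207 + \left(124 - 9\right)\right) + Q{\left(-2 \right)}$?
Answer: $270$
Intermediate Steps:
$\left(207 + \left(124 - 9\right)\right) + Q{\left(-2 \right)} = \left(207 + \left(124 - 9\right)\right) - 13 \left(-2\right)^{2} = \left(207 + 115\right) - 52 = 322 - 52 = 270$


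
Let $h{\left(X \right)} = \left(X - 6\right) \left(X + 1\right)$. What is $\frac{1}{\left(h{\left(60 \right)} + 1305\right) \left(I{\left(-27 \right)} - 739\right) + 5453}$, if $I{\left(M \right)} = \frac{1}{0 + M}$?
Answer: $- \frac{3}{10180135} \approx -2.9469 \cdot 10^{-7}$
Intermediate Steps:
$I{\left(M \right)} = \frac{1}{M}$
$h{\left(X \right)} = \left(1 + X\right) \left(-6 + X\right)$ ($h{\left(X \right)} = \left(-6 + X\right) \left(1 + X\right) = \left(1 + X\right) \left(-6 + X\right)$)
$\frac{1}{\left(h{\left(60 \right)} + 1305\right) \left(I{\left(-27 \right)} - 739\right) + 5453} = \frac{1}{\left(\left(-6 + 60^{2} - 300\right) + 1305\right) \left(\frac{1}{-27} - 739\right) + 5453} = \frac{1}{\left(\left(-6 + 3600 - 300\right) + 1305\right) \left(- \frac{1}{27} - 739\right) + 5453} = \frac{1}{\left(3294 + 1305\right) \left(- \frac{19954}{27}\right) + 5453} = \frac{1}{4599 \left(- \frac{19954}{27}\right) + 5453} = \frac{1}{- \frac{10196494}{3} + 5453} = \frac{1}{- \frac{10180135}{3}} = - \frac{3}{10180135}$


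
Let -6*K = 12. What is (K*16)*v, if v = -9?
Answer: 288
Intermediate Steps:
K = -2 (K = -⅙*12 = -2)
(K*16)*v = -2*16*(-9) = -32*(-9) = 288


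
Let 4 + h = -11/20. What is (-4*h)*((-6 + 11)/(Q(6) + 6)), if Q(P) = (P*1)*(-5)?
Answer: -91/24 ≈ -3.7917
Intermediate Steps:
Q(P) = -5*P (Q(P) = P*(-5) = -5*P)
h = -91/20 (h = -4 - 11/20 = -91/20 ≈ -4.5500)
(-4*h)*((-6 + 11)/(Q(6) + 6)) = (-4*(-91/20))*((-6 + 11)/(-5*6 + 6)) = 91*(5/(-30 + 6))/5 = 91*(5/(-24))/5 = 91*(5*(-1/24))/5 = (91/5)*(-5/24) = -91/24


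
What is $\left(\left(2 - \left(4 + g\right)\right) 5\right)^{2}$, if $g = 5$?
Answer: $1225$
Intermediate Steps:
$\left(\left(2 - \left(4 + g\right)\right) 5\right)^{2} = \left(\left(2 - 9\right) 5\right)^{2} = \left(\left(-7\right) 5\right)^{2} = \left(-35\right)^{2} = 1225$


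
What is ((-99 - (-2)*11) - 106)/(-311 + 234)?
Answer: 183/77 ≈ 2.3766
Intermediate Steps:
((-99 - (-2)*11) - 106)/(-311 + 234) = ((-99 - 1*(-22)) - 106)/(-77) = ((-99 + 22) - 106)*(-1/77) = (-77 - 106)*(-1/77) = -183*(-1/77) = 183/77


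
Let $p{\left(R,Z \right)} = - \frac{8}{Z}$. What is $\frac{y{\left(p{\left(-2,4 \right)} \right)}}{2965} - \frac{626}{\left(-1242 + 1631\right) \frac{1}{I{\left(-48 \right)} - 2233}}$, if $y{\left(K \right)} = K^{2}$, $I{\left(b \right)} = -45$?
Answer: $\frac{4228174576}{1153385} \approx 3665.9$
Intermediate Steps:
$\frac{y{\left(p{\left(-2,4 \right)} \right)}}{2965} - \frac{626}{\left(-1242 + 1631\right) \frac{1}{I{\left(-48 \right)} - 2233}} = \frac{\left(- \frac{8}{4}\right)^{2}}{2965} - \frac{626}{\left(-1242 + 1631\right) \frac{1}{-45 - 2233}} = \left(\left(-8\right) \frac{1}{4}\right)^{2} \cdot \frac{1}{2965} - \frac{626}{389 \frac{1}{-2278}} = \left(-2\right)^{2} \cdot \frac{1}{2965} - \frac{626}{389 \left(- \frac{1}{2278}\right)} = 4 \cdot \frac{1}{2965} - \frac{626}{- \frac{389}{2278}} = \frac{4}{2965} - - \frac{1426028}{389} = \frac{4}{2965} + \frac{1426028}{389} = \frac{4228174576}{1153385}$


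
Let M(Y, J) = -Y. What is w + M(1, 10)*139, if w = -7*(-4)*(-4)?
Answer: -251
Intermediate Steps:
w = -112 (w = 28*(-4) = -112)
w + M(1, 10)*139 = -112 - 1*1*139 = -112 - 1*139 = -112 - 139 = -251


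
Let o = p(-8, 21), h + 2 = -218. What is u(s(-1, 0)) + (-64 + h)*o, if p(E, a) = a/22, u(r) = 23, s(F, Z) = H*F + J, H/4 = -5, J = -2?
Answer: -2729/11 ≈ -248.09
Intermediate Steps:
H = -20 (H = 4*(-5) = -20)
s(F, Z) = -2 - 20*F (s(F, Z) = -20*F - 2 = -2 - 20*F)
h = -220 (h = -2 - 218 = -220)
p(E, a) = a/22 (p(E, a) = a*(1/22) = a/22)
o = 21/22 (o = (1/22)*21 = 21/22 ≈ 0.95455)
u(s(-1, 0)) + (-64 + h)*o = 23 + (-64 - 220)*(21/22) = 23 - 284*21/22 = 23 - 2982/11 = -2729/11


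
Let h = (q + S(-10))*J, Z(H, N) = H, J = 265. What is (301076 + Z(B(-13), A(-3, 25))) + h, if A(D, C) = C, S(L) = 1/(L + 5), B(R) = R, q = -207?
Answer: 246155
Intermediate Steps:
S(L) = 1/(5 + L)
h = -54908 (h = (-207 + 1/(5 - 10))*265 = (-207 + 1/(-5))*265 = (-207 - ⅕)*265 = -1036/5*265 = -54908)
(301076 + Z(B(-13), A(-3, 25))) + h = (301076 - 13) - 54908 = 301063 - 54908 = 246155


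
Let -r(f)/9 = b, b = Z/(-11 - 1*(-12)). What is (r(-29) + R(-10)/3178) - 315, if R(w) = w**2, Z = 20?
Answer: -786505/1589 ≈ -494.97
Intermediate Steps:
b = 20 (b = 20/(-11 - 1*(-12)) = 20/(-11 + 12) = 20/1 = 20*1 = 20)
r(f) = -180 (r(f) = -9*20 = -180)
(r(-29) + R(-10)/3178) - 315 = (-180 + (-10)**2/3178) - 315 = (-180 + 100*(1/3178)) - 315 = (-180 + 50/1589) - 315 = -285970/1589 - 315 = -786505/1589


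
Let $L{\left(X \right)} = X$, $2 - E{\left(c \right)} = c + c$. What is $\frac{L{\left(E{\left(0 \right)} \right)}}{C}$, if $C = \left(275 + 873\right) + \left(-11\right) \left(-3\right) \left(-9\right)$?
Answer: $\frac{2}{851} \approx 0.0023502$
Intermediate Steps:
$E{\left(c \right)} = 2 - 2 c$ ($E{\left(c \right)} = 2 - \left(c + c\right) = 2 - 2 c$)
$C = 851$ ($C = 1148 + 33 \left(-9\right) = 1148 - 297 = 851$)
$\frac{L{\left(E{\left(0 \right)} \right)}}{C} = \frac{2 - 0}{851} = \left(2 + 0\right) \frac{1}{851} = 2 \cdot \frac{1}{851} = \frac{2}{851}$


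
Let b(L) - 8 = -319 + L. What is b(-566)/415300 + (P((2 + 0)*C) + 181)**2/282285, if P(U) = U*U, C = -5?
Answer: 6508987871/23446592100 ≈ 0.27761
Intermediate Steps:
b(L) = -311 + L (b(L) = 8 + (-319 + L) = -311 + L)
P(U) = U**2
b(-566)/415300 + (P((2 + 0)*C) + 181)**2/282285 = (-311 - 566)/415300 + (((2 + 0)*(-5))**2 + 181)**2/282285 = -877*1/415300 + ((2*(-5))**2 + 181)**2*(1/282285) = -877/415300 + ((-10)**2 + 181)**2*(1/282285) = -877/415300 + (100 + 181)**2*(1/282285) = -877/415300 + 281**2*(1/282285) = -877/415300 + 78961*(1/282285) = -877/415300 + 78961/282285 = 6508987871/23446592100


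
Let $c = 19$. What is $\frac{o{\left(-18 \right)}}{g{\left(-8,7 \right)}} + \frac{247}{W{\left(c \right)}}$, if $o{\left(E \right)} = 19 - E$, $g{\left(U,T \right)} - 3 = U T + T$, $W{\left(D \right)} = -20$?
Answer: $- \frac{6051}{460} \approx -13.154$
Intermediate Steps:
$g{\left(U,T \right)} = 3 + T + T U$ ($g{\left(U,T \right)} = 3 + \left(U T + T\right) = 3 + \left(T U + T\right) = 3 + \left(T + T U\right) = 3 + T + T U$)
$\frac{o{\left(-18 \right)}}{g{\left(-8,7 \right)}} + \frac{247}{W{\left(c \right)}} = \frac{19 - -18}{3 + 7 + 7 \left(-8\right)} + \frac{247}{-20} = \frac{19 + 18}{3 + 7 - 56} + 247 \left(- \frac{1}{20}\right) = \frac{37}{-46} - \frac{247}{20} = 37 \left(- \frac{1}{46}\right) - \frac{247}{20} = - \frac{37}{46} - \frac{247}{20} = - \frac{6051}{460}$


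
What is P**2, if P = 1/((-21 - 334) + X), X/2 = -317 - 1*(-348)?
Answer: 1/85849 ≈ 1.1648e-5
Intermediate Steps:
X = 62 (X = 2*(-317 - 1*(-348)) = 2*(-317 + 348) = 2*31 = 62)
P = -1/293 (P = 1/((-21 - 334) + 62) = 1/(-355 + 62) = 1/(-293) = -1/293 ≈ -0.0034130)
P**2 = (-1/293)**2 = 1/85849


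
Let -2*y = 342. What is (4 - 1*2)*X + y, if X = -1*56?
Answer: -283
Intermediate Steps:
y = -171 (y = -½*342 = -171)
X = -56
(4 - 1*2)*X + y = (4 - 1*2)*(-56) - 171 = (4 - 2)*(-56) - 171 = 2*(-56) - 171 = -112 - 171 = -283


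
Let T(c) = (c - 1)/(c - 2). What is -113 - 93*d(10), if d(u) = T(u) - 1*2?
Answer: -253/8 ≈ -31.625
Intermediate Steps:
T(c) = (-1 + c)/(-2 + c)
d(u) = -2 + (-1 + u)/(-2 + u) (d(u) = (-1 + u)/(-2 + u) - 1*2 = (-1 + u)/(-2 + u) - 2 = -2 + (-1 + u)/(-2 + u))
-113 - 93*d(10) = -113 - 93*(3 - 1*10)/(-2 + 10) = -113 - 93*(3 - 10)/8 = -113 - 93*(-7)/8 = -113 - 93*(-7/8) = -113 + 651/8 = -253/8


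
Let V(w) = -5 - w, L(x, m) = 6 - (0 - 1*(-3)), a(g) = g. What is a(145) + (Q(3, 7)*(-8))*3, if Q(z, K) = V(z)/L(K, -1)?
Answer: 209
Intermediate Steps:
L(x, m) = 3 (L(x, m) = 6 - (0 + 3) = 6 - 1*3 = 6 - 3 = 3)
Q(z, K) = -5/3 - z/3 (Q(z, K) = (-5 - z)/3 = (-5 - z)*(⅓) = -5/3 - z/3)
a(145) + (Q(3, 7)*(-8))*3 = 145 + ((-5/3 - ⅓*3)*(-8))*3 = 145 + ((-5/3 - 1)*(-8))*3 = 145 - 8/3*(-8)*3 = 145 + (64/3)*3 = 145 + 64 = 209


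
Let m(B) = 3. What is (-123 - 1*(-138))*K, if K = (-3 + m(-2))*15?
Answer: 0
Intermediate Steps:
K = 0 (K = (-3 + 3)*15 = 0*15 = 0)
(-123 - 1*(-138))*K = (-123 - 1*(-138))*0 = (-123 + 138)*0 = 15*0 = 0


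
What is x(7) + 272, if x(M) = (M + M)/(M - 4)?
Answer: 830/3 ≈ 276.67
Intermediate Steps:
x(M) = 2*M/(-4 + M) (x(M) = (2*M)/(-4 + M) = 2*M/(-4 + M))
x(7) + 272 = 2*7/(-4 + 7) + 272 = 2*7/3 + 272 = 2*7*(1/3) + 272 = 14/3 + 272 = 830/3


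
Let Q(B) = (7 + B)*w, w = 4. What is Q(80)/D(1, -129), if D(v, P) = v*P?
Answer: -116/43 ≈ -2.6977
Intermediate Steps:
Q(B) = 28 + 4*B (Q(B) = (7 + B)*4 = 28 + 4*B)
D(v, P) = P*v
Q(80)/D(1, -129) = (28 + 4*80)/((-129*1)) = (28 + 320)/(-129) = 348*(-1/129) = -116/43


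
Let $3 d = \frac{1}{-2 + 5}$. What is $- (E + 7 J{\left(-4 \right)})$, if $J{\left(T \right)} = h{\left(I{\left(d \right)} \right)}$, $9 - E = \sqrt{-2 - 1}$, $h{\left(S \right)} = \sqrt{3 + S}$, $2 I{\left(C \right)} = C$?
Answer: $-9 - \frac{7 \sqrt{110}}{6} + i \sqrt{3} \approx -21.236 + 1.732 i$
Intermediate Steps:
$d = \frac{1}{9}$ ($d = \frac{1}{3 \left(-2 + 5\right)} = \frac{1}{3 \cdot 3} = \frac{1}{3} \cdot \frac{1}{3} = \frac{1}{9} \approx 0.11111$)
$I{\left(C \right)} = \frac{C}{2}$
$E = 9 - i \sqrt{3}$ ($E = 9 - \sqrt{-2 - 1} = 9 - \sqrt{-3} = 9 - i \sqrt{3} \approx 9.0 - 1.732 i$)
$J{\left(T \right)} = \frac{\sqrt{110}}{6}$ ($J{\left(T \right)} = \sqrt{3 + \frac{1}{2} \cdot \frac{1}{9}} = \sqrt{3 + \frac{1}{18}} = \sqrt{\frac{55}{18}} = \frac{\sqrt{110}}{6}$)
$- (E + 7 J{\left(-4 \right)}) = - (\left(9 - i \sqrt{3}\right) + 7 \frac{\sqrt{110}}{6}) = - (\left(9 - i \sqrt{3}\right) + \frac{7 \sqrt{110}}{6}) = - (9 + \frac{7 \sqrt{110}}{6} - i \sqrt{3}) = -9 - \frac{7 \sqrt{110}}{6} + i \sqrt{3}$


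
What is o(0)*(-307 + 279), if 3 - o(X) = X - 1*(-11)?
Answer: 224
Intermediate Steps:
o(X) = -8 - X (o(X) = 3 - (X - 1*(-11)) = 3 - (X + 11) = 3 - (11 + X) = 3 + (-11 - X) = -8 - X)
o(0)*(-307 + 279) = (-8 - 1*0)*(-307 + 279) = (-8 + 0)*(-28) = -8*(-28) = 224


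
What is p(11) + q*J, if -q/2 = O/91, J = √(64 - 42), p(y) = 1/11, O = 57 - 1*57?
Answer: 1/11 ≈ 0.090909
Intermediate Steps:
O = 0 (O = 57 - 57 = 0)
p(y) = 1/11
J = √22 ≈ 4.6904
q = 0 (q = -0/91 = -2*0 = 0)
p(11) + q*J = 1/11 + 0*√22 = 1/11 + 0 = 1/11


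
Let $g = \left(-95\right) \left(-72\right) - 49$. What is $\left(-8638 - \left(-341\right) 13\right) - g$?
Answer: $-10996$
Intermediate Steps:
$g = 6791$ ($g = 6840 - 49 = 6791$)
$\left(-8638 - \left(-341\right) 13\right) - g = \left(-8638 - \left(-341\right) 13\right) - 6791 = \left(-8638 - -4433\right) - 6791 = \left(-8638 + 4433\right) - 6791 = -4205 - 6791 = -10996$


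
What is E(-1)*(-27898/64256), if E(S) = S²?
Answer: -13949/32128 ≈ -0.43417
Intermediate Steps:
E(-1)*(-27898/64256) = (-1)²*(-27898/64256) = 1*(-27898*1/64256) = 1*(-13949/32128) = -13949/32128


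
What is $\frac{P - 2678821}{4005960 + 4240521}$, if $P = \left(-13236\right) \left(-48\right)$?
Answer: $- \frac{2043493}{8246481} \approx -0.2478$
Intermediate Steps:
$P = 635328$
$\frac{P - 2678821}{4005960 + 4240521} = \frac{635328 - 2678821}{4005960 + 4240521} = - \frac{2043493}{8246481}$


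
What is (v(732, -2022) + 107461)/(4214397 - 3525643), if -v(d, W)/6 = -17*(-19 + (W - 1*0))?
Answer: -100721/688754 ≈ -0.14624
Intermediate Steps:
v(d, W) = -1938 + 102*W (v(d, W) = -(-102)*(-19 + (W - 1*0)) = -(-102)*(-19 + (W + 0)) = -(-102)*(-19 + W) = -6*(323 - 17*W) = -1938 + 102*W)
(v(732, -2022) + 107461)/(4214397 - 3525643) = ((-1938 + 102*(-2022)) + 107461)/(4214397 - 3525643) = ((-1938 - 206244) + 107461)/688754 = (-208182 + 107461)*(1/688754) = -100721*1/688754 = -100721/688754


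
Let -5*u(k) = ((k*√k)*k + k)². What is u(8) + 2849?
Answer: -18587/5 - 2048*√2/5 ≈ -4296.7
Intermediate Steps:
u(k) = -(k + k^(5/2))²/5 (u(k) = -((k*√k)*k + k)²/5 = -(k^(3/2)*k + k)²/5 = -(k^(5/2) + k)²/5 = -(k + k^(5/2))²/5)
u(8) + 2849 = -(8 + 8^(5/2))²/5 + 2849 = -(8 + 128*√2)²/5 + 2849 = 2849 - (8 + 128*√2)²/5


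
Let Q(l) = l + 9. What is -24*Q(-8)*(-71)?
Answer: 1704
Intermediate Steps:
Q(l) = 9 + l
-24*Q(-8)*(-71) = -24*(9 - 8)*(-71) = -24*1*(-71) = -24*(-71) = 1704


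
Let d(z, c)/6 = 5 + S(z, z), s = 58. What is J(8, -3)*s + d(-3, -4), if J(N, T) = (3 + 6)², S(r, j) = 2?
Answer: 4740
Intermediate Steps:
d(z, c) = 42 (d(z, c) = 6*(5 + 2) = 6*7 = 42)
J(N, T) = 81 (J(N, T) = 9² = 81)
J(8, -3)*s + d(-3, -4) = 81*58 + 42 = 4698 + 42 = 4740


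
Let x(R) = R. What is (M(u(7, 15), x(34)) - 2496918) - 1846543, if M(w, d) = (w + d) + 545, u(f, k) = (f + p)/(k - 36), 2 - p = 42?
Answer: -30400163/7 ≈ -4.3429e+6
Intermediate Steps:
p = -40 (p = 2 - 1*42 = 2 - 42 = -40)
u(f, k) = (-40 + f)/(-36 + k) (u(f, k) = (f - 40)/(k - 36) = (-40 + f)/(-36 + k))
M(w, d) = 545 + d + w (M(w, d) = (d + w) + 545 = 545 + d + w)
(M(u(7, 15), x(34)) - 2496918) - 1846543 = ((545 + 34 + (-40 + 7)/(-36 + 15)) - 2496918) - 1846543 = ((545 + 34 - 33/(-21)) - 2496918) - 1846543 = ((545 + 34 - 1/21*(-33)) - 2496918) - 1846543 = ((545 + 34 + 11/7) - 2496918) - 1846543 = (4064/7 - 2496918) - 1846543 = -17474362/7 - 1846543 = -30400163/7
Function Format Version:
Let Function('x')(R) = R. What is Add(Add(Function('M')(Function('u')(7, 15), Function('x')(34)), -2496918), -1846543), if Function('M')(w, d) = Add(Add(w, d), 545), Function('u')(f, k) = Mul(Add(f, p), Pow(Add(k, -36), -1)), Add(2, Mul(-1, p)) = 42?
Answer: Rational(-30400163, 7) ≈ -4.3429e+6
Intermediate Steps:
p = -40 (p = Add(2, Mul(-1, 42)) = Add(2, -42) = -40)
Function('u')(f, k) = Mul(Pow(Add(-36, k), -1), Add(-40, f)) (Function('u')(f, k) = Mul(Add(f, -40), Pow(Add(k, -36), -1)) = Mul(Add(-40, f), Pow(Add(-36, k), -1)) = Mul(Pow(Add(-36, k), -1), Add(-40, f)))
Function('M')(w, d) = Add(545, d, w) (Function('M')(w, d) = Add(Add(d, w), 545) = Add(545, d, w))
Add(Add(Function('M')(Function('u')(7, 15), Function('x')(34)), -2496918), -1846543) = Add(Add(Add(545, 34, Mul(Pow(Add(-36, 15), -1), Add(-40, 7))), -2496918), -1846543) = Add(Add(Add(545, 34, Mul(Pow(-21, -1), -33)), -2496918), -1846543) = Add(Add(Add(545, 34, Mul(Rational(-1, 21), -33)), -2496918), -1846543) = Add(Add(Add(545, 34, Rational(11, 7)), -2496918), -1846543) = Add(Add(Rational(4064, 7), -2496918), -1846543) = Add(Rational(-17474362, 7), -1846543) = Rational(-30400163, 7)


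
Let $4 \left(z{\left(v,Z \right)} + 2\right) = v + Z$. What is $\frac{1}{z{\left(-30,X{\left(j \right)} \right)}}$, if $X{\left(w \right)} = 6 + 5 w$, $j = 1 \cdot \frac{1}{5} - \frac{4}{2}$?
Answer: $- \frac{4}{41} \approx -0.097561$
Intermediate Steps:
$j = - \frac{9}{5}$ ($j = 1 \cdot \frac{1}{5} - 2 = \frac{1}{5} - 2 = - \frac{9}{5} \approx -1.8$)
$z{\left(v,Z \right)} = -2 + \frac{Z}{4} + \frac{v}{4}$ ($z{\left(v,Z \right)} = -2 + \frac{v + Z}{4} = -2 + \frac{Z + v}{4} = -2 + \left(\frac{Z}{4} + \frac{v}{4}\right) = -2 + \frac{Z}{4} + \frac{v}{4}$)
$\frac{1}{z{\left(-30,X{\left(j \right)} \right)}} = \frac{1}{-2 + \frac{6 + 5 \left(- \frac{9}{5}\right)}{4} + \frac{1}{4} \left(-30\right)} = \frac{1}{-2 + \frac{6 - 9}{4} - \frac{15}{2}} = \frac{1}{-2 + \frac{1}{4} \left(-3\right) - \frac{15}{2}} = \frac{1}{-2 - \frac{3}{4} - \frac{15}{2}} = \frac{1}{- \frac{41}{4}} = - \frac{4}{41}$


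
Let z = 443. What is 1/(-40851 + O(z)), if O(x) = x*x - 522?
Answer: 1/154876 ≈ 6.4568e-6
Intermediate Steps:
O(x) = -522 + x² (O(x) = x² - 522 = -522 + x²)
1/(-40851 + O(z)) = 1/(-40851 + (-522 + 443²)) = 1/(-40851 + (-522 + 196249)) = 1/(-40851 + 195727) = 1/154876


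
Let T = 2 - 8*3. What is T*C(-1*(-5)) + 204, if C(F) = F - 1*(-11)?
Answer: -148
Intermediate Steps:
C(F) = 11 + F (C(F) = F + 11 = 11 + F)
T = -22 (T = 2 - 24 = -22)
T*C(-1*(-5)) + 204 = -22*(11 - 1*(-5)) + 204 = -22*(11 + 5) + 204 = -22*16 + 204 = -352 + 204 = -148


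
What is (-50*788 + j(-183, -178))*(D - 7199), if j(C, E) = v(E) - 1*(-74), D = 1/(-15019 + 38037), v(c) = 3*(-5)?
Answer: 6519062603121/23018 ≈ 2.8322e+8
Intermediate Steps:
v(c) = -15
D = 1/23018 ≈ 4.3444e-5
j(C, E) = 59 (j(C, E) = -15 - 1*(-74) = -15 + 74 = 59)
(-50*788 + j(-183, -178))*(D - 7199) = (-50*788 + 59)*(1/23018 - 7199) = (-39400 + 59)*(-165706581/23018) = -39341*(-165706581/23018) = 6519062603121/23018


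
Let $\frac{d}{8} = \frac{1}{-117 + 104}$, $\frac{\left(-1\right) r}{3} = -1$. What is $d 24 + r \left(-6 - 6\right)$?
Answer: $- \frac{660}{13} \approx -50.769$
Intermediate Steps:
$r = 3$ ($r = \left(-3\right) \left(-1\right) = 3$)
$d = - \frac{8}{13}$ ($d = \frac{8}{-117 + 104} = \frac{8}{-13} = 8 \left(- \frac{1}{13}\right) = - \frac{8}{13} \approx -0.61539$)
$d 24 + r \left(-6 - 6\right) = \left(- \frac{8}{13}\right) 24 + 3 \left(-6 - 6\right) = - \frac{192}{13} + 3 \left(-12\right) = - \frac{192}{13} - 36 = - \frac{660}{13}$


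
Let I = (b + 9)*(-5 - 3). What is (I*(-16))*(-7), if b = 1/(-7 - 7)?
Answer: -8000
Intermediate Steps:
b = -1/14 (b = 1/(-14) = -1/14 ≈ -0.071429)
I = -500/7 (I = (-1/14 + 9)*(-5 - 3) = (125/14)*(-8) = -500/7 ≈ -71.429)
(I*(-16))*(-7) = -500/7*(-16)*(-7) = (8000/7)*(-7) = -8000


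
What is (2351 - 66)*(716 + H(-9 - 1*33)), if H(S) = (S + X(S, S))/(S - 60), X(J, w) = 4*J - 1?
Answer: 167360255/102 ≈ 1.6408e+6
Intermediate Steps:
X(J, w) = -1 + 4*J
H(S) = (-1 + 5*S)/(-60 + S) (H(S) = (S + (-1 + 4*S))/(S - 60) = (-1 + 5*S)/(-60 + S))
(2351 - 66)*(716 + H(-9 - 1*33)) = (2351 - 66)*(716 + (-1 + 5*(-9 - 1*33))/(-60 + (-9 - 1*33))) = 2285*(716 + (-1 + 5*(-9 - 33))/(-60 + (-9 - 33))) = 2285*(716 + (-1 + 5*(-42))/(-60 - 42)) = 2285*(716 + (-1 - 210)/(-102)) = 2285*(716 - 1/102*(-211)) = 2285*(716 + 211/102) = 2285*(73243/102) = 167360255/102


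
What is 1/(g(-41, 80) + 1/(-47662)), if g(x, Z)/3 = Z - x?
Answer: 47662/17301305 ≈ 0.0027548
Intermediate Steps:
g(x, Z) = -3*x + 3*Z (g(x, Z) = 3*(Z - x) = -3*x + 3*Z)
1/(g(-41, 80) + 1/(-47662)) = 1/((-3*(-41) + 3*80) + 1/(-47662)) = 1/((123 + 240) - 1/47662) = 1/(363 - 1/47662) = 1/(17301305/47662) = 47662/17301305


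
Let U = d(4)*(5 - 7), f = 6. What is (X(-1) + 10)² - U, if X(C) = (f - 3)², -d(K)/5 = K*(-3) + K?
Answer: 441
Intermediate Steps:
d(K) = 10*K (d(K) = -5*(K*(-3) + K) = -5*(-3*K + K) = -(-10)*K = 10*K)
X(C) = 9 (X(C) = (6 - 3)² = 3² = 9)
U = -80 (U = (10*4)*(5 - 7) = 40*(-2) = -80)
(X(-1) + 10)² - U = (9 + 10)² - 1*(-80) = 19² + 80 = 361 + 80 = 441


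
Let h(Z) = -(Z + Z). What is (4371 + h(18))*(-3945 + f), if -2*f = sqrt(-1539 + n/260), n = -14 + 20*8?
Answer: -17101575 - 867*I*sqrt(25999610)/52 ≈ -1.7102e+7 - 85016.0*I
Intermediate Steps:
n = 146 (n = -14 + 160 = 146)
f = -I*sqrt(25999610)/260 (f = -sqrt(-1539 + 146/260)/2 = -sqrt(-1539 + 146*(1/260))/2 = -sqrt(-1539 + 73/130)/2 = -I*sqrt(25999610)/260 ≈ -19.611*I)
h(Z) = -2*Z
(4371 + h(18))*(-3945 + f) = (4371 - 2*18)*(-3945 - I*sqrt(25999610)/260) = (4371 - 36)*(-3945 - I*sqrt(25999610)/260) = 4335*(-3945 - I*sqrt(25999610)/260) = -17101575 - 867*I*sqrt(25999610)/52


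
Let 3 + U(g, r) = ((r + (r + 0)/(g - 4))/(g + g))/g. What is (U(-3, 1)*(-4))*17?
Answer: 4216/21 ≈ 200.76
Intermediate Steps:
U(g, r) = -3 + (r + r/(-4 + g))/(2*g**2) (U(g, r) = -3 + ((r + (r + 0)/(g - 4))/(g + g))/g = -3 + ((r + r/(-4 + g))/((2*g)))/g = -3 + ((r + r/(-4 + g))*(1/(2*g)))/g = -3 + ((r + r/(-4 + g))/(2*g))/g = -3 + (r + r/(-4 + g))/(2*g**2))
(U(-3, 1)*(-4))*17 = (((1/2)*(-6*(-3)**3 - 3*1 + 24*(-3)**2 - 3*1)/((-3)**2*(-4 - 3)))*(-4))*17 = (((1/2)*(1/9)*(-6*(-27) - 3 + 24*9 - 3)/(-7))*(-4))*17 = (((1/2)*(1/9)*(-1/7)*(162 - 3 + 216 - 3))*(-4))*17 = (((1/2)*(1/9)*(-1/7)*372)*(-4))*17 = -62/21*(-4)*17 = (248/21)*17 = 4216/21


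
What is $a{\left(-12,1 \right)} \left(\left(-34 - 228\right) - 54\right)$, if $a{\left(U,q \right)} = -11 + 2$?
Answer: $2844$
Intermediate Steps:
$a{\left(U,q \right)} = -9$
$a{\left(-12,1 \right)} \left(\left(-34 - 228\right) - 54\right) = - 9 \left(\left(-34 - 228\right) - 54\right) = - 9 \left(-262 - 54\right) = \left(-9\right) \left(-316\right) = 2844$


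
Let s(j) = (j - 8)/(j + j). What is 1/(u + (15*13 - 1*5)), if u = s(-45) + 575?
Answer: 90/68903 ≈ 0.0013062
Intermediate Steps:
s(j) = (-8 + j)/(2*j) (s(j) = (-8 + j)/((2*j)) = (-8 + j)*(1/(2*j)) = (-8 + j)/(2*j))
u = 51803/90 (u = (1/2)*(-8 - 45)/(-45) + 575 = (1/2)*(-1/45)*(-53) + 575 = 53/90 + 575 = 51803/90 ≈ 575.59)
1/(u + (15*13 - 1*5)) = 1/(51803/90 + (15*13 - 1*5)) = 1/(51803/90 + (195 - 5)) = 1/(51803/90 + 190) = 1/(68903/90) = 90/68903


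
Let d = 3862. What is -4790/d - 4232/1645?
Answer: -12111767/3176495 ≈ -3.8129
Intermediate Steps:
-4790/d - 4232/1645 = -4790/3862 - 4232/1645 = -4790*1/3862 - 4232*1/1645 = -2395/1931 - 4232/1645 = -12111767/3176495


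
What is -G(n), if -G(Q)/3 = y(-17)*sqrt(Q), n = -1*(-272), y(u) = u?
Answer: -204*sqrt(17) ≈ -841.11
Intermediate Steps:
n = 272
G(Q) = 51*sqrt(Q) (G(Q) = -(-51)*sqrt(Q) = 51*sqrt(Q))
-G(n) = -51*sqrt(272) = -51*4*sqrt(17) = -204*sqrt(17)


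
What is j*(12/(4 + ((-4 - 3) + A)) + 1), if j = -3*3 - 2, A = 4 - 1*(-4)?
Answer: -187/5 ≈ -37.400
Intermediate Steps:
A = 8 (A = 4 + 4 = 8)
j = -11 (j = -9 - 2 = -11)
j*(12/(4 + ((-4 - 3) + A)) + 1) = -11*(12/(4 + ((-4 - 3) + 8)) + 1) = -11*(12/(4 + (-7 + 8)) + 1) = -11*(12/(4 + 1) + 1) = -11*(12/5 + 1) = -11*17/5 = -187/5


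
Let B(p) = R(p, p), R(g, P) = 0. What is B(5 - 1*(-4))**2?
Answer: 0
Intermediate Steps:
B(p) = 0
B(5 - 1*(-4))**2 = 0**2 = 0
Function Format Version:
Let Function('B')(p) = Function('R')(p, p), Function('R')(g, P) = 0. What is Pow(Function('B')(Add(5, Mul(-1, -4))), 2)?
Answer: 0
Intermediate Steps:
Function('B')(p) = 0
Pow(Function('B')(Add(5, Mul(-1, -4))), 2) = Pow(0, 2) = 0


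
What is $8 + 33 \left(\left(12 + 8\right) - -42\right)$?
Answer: $2054$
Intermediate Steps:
$8 + 33 \left(\left(12 + 8\right) - -42\right) = 8 + 33 \left(20 + 42\right) = 8 + 33 \cdot 62 = 8 + 2046 = 2054$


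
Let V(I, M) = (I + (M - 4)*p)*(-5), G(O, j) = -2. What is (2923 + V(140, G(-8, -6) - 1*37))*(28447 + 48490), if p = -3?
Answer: 121406586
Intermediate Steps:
V(I, M) = -60 - 5*I + 15*M (V(I, M) = (I + (M - 4)*(-3))*(-5) = (I + (-4 + M)*(-3))*(-5) = (I + (12 - 3*M))*(-5) = (12 + I - 3*M)*(-5) = -60 - 5*I + 15*M)
(2923 + V(140, G(-8, -6) - 1*37))*(28447 + 48490) = (2923 + (-60 - 5*140 + 15*(-2 - 1*37)))*(28447 + 48490) = (2923 + (-60 - 700 + 15*(-2 - 37)))*76937 = (2923 + (-60 - 700 + 15*(-39)))*76937 = (2923 + (-60 - 700 - 585))*76937 = (2923 - 1345)*76937 = 1578*76937 = 121406586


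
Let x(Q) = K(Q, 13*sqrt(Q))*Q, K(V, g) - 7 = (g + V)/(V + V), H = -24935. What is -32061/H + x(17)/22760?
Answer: 293155029/227008240 + 13*sqrt(17)/45520 ≈ 1.2926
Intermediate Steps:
K(V, g) = 7 + (V + g)/(2*V) (K(V, g) = 7 + (g + V)/(V + V) = 7 + (V + g)/((2*V)) = 7 + (V + g)*(1/(2*V)) = 7 + (V + g)/(2*V))
x(Q) = 13*sqrt(Q)/2 + 15*Q/2 (x(Q) = ((13*sqrt(Q) + 15*Q)/(2*Q))*Q = 13*sqrt(Q)/2 + 15*Q/2)
-32061/H + x(17)/22760 = -32061/(-24935) + (13*sqrt(17)/2 + (15/2)*17)/22760 = -32061*(-1/24935) + (13*sqrt(17)/2 + 255/2)*(1/22760) = 32061/24935 + (255/2 + 13*sqrt(17)/2)*(1/22760) = 32061/24935 + (51/9104 + 13*sqrt(17)/45520) = 293155029/227008240 + 13*sqrt(17)/45520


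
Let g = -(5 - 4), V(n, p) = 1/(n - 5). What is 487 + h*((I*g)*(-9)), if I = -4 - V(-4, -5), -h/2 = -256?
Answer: -17433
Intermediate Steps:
h = 512 (h = -2*(-256) = 512)
V(n, p) = 1/(-5 + n)
g = -1 (g = -1*1 = -1)
I = -35/9 (I = -4 - 1/(-5 - 4) = -4 - 1/(-9) = -4 - 1*(-1/9) = -4 + 1/9 = -35/9 ≈ -3.8889)
487 + h*((I*g)*(-9)) = 487 + 512*(-35/9*(-1)*(-9)) = 487 + 512*((35/9)*(-9)) = 487 + 512*(-35) = 487 - 17920 = -17433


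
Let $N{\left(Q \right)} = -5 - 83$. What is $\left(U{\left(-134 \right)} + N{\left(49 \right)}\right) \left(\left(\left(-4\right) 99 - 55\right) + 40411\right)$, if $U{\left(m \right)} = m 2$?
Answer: $-14225760$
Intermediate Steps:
$N{\left(Q \right)} = -88$ ($N{\left(Q \right)} = -5 - 83 = -88$)
$U{\left(m \right)} = 2 m$
$\left(U{\left(-134 \right)} + N{\left(49 \right)}\right) \left(\left(\left(-4\right) 99 - 55\right) + 40411\right) = \left(2 \left(-134\right) - 88\right) \left(\left(\left(-4\right) 99 - 55\right) + 40411\right) = \left(-268 - 88\right) \left(\left(-396 - 55\right) + 40411\right) = - 356 \left(-451 + 40411\right) = \left(-356\right) 39960 = -14225760$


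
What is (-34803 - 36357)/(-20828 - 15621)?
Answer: 71160/36449 ≈ 1.9523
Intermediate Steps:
(-34803 - 36357)/(-20828 - 15621) = -71160/(-36449) = -71160*(-1/36449) = 71160/36449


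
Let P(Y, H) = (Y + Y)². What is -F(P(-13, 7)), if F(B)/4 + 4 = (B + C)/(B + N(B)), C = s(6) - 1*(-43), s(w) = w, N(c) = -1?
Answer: 316/27 ≈ 11.704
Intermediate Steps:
P(Y, H) = 4*Y² (P(Y, H) = (2*Y)² = 4*Y²)
C = 49 (C = 6 - 1*(-43) = 6 + 43 = 49)
F(B) = -16 + 4*(49 + B)/(-1 + B) (F(B) = -16 + 4*((B + 49)/(B - 1)) = -16 + 4*((49 + B)/(-1 + B)) = -16 + 4*(49 + B)/(-1 + B))
-F(P(-13, 7)) = -4*(53 - 12*(-13)²)/(-1 + 4*(-13)²) = -4*(53 - 12*169)/(-1 + 4*169) = -4*(53 - 3*676)/(-1 + 676) = -4*(53 - 2028)/675 = -4*(-1975)/675 = -1*(-316/27) = 316/27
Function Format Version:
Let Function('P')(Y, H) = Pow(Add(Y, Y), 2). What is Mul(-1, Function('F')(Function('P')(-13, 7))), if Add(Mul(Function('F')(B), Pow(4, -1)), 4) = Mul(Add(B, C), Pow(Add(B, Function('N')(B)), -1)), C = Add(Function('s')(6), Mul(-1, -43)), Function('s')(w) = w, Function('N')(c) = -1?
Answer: Rational(316, 27) ≈ 11.704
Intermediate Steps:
Function('P')(Y, H) = Mul(4, Pow(Y, 2)) (Function('P')(Y, H) = Pow(Mul(2, Y), 2) = Mul(4, Pow(Y, 2)))
C = 49 (C = Add(6, Mul(-1, -43)) = Add(6, 43) = 49)
Function('F')(B) = Add(-16, Mul(4, Pow(Add(-1, B), -1), Add(49, B))) (Function('F')(B) = Add(-16, Mul(4, Mul(Add(B, 49), Pow(Add(B, -1), -1)))) = Add(-16, Mul(4, Mul(Add(49, B), Pow(Add(-1, B), -1)))) = Add(-16, Mul(4, Mul(Pow(Add(-1, B), -1), Add(49, B)))) = Add(-16, Mul(4, Pow(Add(-1, B), -1), Add(49, B))))
Mul(-1, Function('F')(Function('P')(-13, 7))) = Mul(-1, Mul(4, Pow(Add(-1, Mul(4, Pow(-13, 2))), -1), Add(53, Mul(-3, Mul(4, Pow(-13, 2)))))) = Mul(-1, Mul(4, Pow(Add(-1, Mul(4, 169)), -1), Add(53, Mul(-3, Mul(4, 169))))) = Mul(-1, Mul(4, Pow(Add(-1, 676), -1), Add(53, Mul(-3, 676)))) = Mul(-1, Mul(4, Pow(675, -1), Add(53, -2028))) = Mul(-1, Mul(4, Rational(1, 675), -1975)) = Mul(-1, Rational(-316, 27)) = Rational(316, 27)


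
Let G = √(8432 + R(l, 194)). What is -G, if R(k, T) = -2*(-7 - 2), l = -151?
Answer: -65*√2 ≈ -91.924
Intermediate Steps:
R(k, T) = 18 (R(k, T) = -2*(-9) = 18)
G = 65*√2 (G = √(8432 + 18) = √8450 = 65*√2 ≈ 91.924)
-G = -65*√2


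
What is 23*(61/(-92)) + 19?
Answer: 15/4 ≈ 3.7500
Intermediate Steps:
23*(61/(-92)) + 19 = 23*(61*(-1/92)) + 19 = 23*(-61/92) + 19 = -61/4 + 19 = 15/4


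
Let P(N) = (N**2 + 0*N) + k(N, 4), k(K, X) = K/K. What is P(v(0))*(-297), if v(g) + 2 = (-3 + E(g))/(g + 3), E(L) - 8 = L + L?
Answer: -330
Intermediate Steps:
k(K, X) = 1
E(L) = 8 + 2*L (E(L) = 8 + (L + L) = 8 + 2*L)
v(g) = -2 + (5 + 2*g)/(3 + g) (v(g) = -2 + (-3 + (8 + 2*g))/(g + 3) = -2 + (5 + 2*g)/(3 + g))
P(N) = 1 + N**2 (P(N) = (N**2 + 0*N) + 1 = (N**2 + 0) + 1 = N**2 + 1 = 1 + N**2)
P(v(0))*(-297) = (1 + (-1/(3 + 0))**2)*(-297) = (1 + (-1/3)**2)*(-297) = (1 + 1/9)*(-297) = (10/9)*(-297) = -330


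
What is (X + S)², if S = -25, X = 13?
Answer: 144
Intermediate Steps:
(X + S)² = (13 - 25)² = (-12)² = 144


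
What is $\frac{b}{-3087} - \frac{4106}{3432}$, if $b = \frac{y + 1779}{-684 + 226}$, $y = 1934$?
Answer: $- \frac{482709055}{404359956} \approx -1.1938$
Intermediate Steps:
$b = - \frac{3713}{458}$ ($b = \frac{1934 + 1779}{-684 + 226} = \frac{3713}{-458} = 3713 \left(- \frac{1}{458}\right) = - \frac{3713}{458} \approx -8.107$)
$\frac{b}{-3087} - \frac{4106}{3432} = - \frac{3713}{458 \left(-3087\right)} - \frac{4106}{3432} = \left(- \frac{3713}{458}\right) \left(- \frac{1}{3087}\right) - \frac{2053}{1716} = \frac{3713}{1413846} - \frac{2053}{1716} = - \frac{482709055}{404359956}$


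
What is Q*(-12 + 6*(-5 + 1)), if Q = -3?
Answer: 108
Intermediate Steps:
Q*(-12 + 6*(-5 + 1)) = -3*(-12 + 6*(-5 + 1)) = -3*(-12 + 6*(-4)) = -3*(-12 - 24) = -3*(-36) = 108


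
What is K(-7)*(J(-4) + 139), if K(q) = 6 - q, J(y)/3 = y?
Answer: 1651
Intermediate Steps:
J(y) = 3*y
K(-7)*(J(-4) + 139) = (6 - 1*(-7))*(3*(-4) + 139) = (6 + 7)*(-12 + 139) = 13*127 = 1651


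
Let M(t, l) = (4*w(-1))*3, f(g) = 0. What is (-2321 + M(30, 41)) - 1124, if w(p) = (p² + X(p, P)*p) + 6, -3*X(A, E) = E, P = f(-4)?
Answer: -3361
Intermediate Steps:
P = 0
X(A, E) = -E/3
w(p) = 6 + p² (w(p) = (p² + (-⅓*0)*p) + 6 = (p² + 0*p) + 6 = (p² + 0) + 6 = p² + 6 = 6 + p²)
M(t, l) = 84 (M(t, l) = (4*(6 + (-1)²))*3 = (4*(6 + 1))*3 = (4*7)*3 = 28*3 = 84)
(-2321 + M(30, 41)) - 1124 = (-2321 + 84) - 1124 = -2237 - 1124 = -3361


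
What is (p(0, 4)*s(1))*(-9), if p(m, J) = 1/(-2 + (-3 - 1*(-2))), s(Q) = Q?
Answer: 3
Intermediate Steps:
p(m, J) = -⅓ (p(m, J) = 1/(-2 + (-3 + 2)) = 1/(-2 - 1) = 1/(-3) = -⅓)
(p(0, 4)*s(1))*(-9) = -⅓*1*(-9) = -⅓*(-9) = 3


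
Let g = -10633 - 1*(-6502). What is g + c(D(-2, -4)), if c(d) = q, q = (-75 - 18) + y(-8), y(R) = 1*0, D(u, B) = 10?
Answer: -4224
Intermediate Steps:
y(R) = 0
q = -93 (q = (-75 - 18) + 0 = -93 + 0 = -93)
c(d) = -93
g = -4131 (g = -10633 + 6502 = -4131)
g + c(D(-2, -4)) = -4131 - 93 = -4224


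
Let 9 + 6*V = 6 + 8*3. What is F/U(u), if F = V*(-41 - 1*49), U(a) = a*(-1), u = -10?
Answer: -63/2 ≈ -31.500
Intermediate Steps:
V = 7/2 (V = -3/2 + (6 + 8*3)/6 = -3/2 + (6 + 24)/6 = -3/2 + (⅙)*30 = -3/2 + 5 = 7/2 ≈ 3.5000)
U(a) = -a
F = -315 (F = 7*(-41 - 1*49)/2 = 7*(-41 - 49)/2 = (7/2)*(-90) = -315)
F/U(u) = -315/((-1*(-10))) = -315/10 = -315*⅒ = -63/2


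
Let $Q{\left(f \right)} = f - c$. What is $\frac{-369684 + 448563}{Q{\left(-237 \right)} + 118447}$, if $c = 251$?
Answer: $\frac{78879}{117959} \approx 0.6687$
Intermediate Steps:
$Q{\left(f \right)} = -251 + f$ ($Q{\left(f \right)} = f - 251 = -251 + f$)
$\frac{-369684 + 448563}{Q{\left(-237 \right)} + 118447} = \frac{-369684 + 448563}{\left(-251 - 237\right) + 118447} = \frac{78879}{-488 + 118447} = \frac{78879}{117959}$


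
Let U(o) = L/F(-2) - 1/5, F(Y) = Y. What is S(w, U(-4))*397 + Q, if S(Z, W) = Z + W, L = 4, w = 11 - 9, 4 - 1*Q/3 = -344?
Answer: 4823/5 ≈ 964.60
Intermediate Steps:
Q = 1044 (Q = 12 - 3*(-344) = 12 + 1032 = 1044)
w = 2
U(o) = -11/5 (U(o) = 4/(-2) - 1/5 = 4*(-½) - 1*⅕ = -2 - ⅕ = -11/5)
S(Z, W) = W + Z
S(w, U(-4))*397 + Q = (-11/5 + 2)*397 + 1044 = -⅕*397 + 1044 = -397/5 + 1044 = 4823/5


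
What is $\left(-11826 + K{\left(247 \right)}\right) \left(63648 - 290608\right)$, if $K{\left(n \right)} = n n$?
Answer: $-11162573680$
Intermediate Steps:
$K{\left(n \right)} = n^{2}$
$\left(-11826 + K{\left(247 \right)}\right) \left(63648 - 290608\right) = \left(-11826 + 247^{2}\right) \left(63648 - 290608\right) = \left(-11826 + 61009\right) \left(-226960\right) = 49183 \left(-226960\right) = -11162573680$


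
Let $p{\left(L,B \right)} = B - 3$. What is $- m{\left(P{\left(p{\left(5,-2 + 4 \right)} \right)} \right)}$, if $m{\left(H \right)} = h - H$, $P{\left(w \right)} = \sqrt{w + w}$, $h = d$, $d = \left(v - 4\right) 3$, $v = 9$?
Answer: $-15 + i \sqrt{2} \approx -15.0 + 1.4142 i$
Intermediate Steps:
$d = 15$ ($d = \left(9 - 4\right) 3 = 5 \cdot 3 = 15$)
$h = 15$
$p{\left(L,B \right)} = -3 + B$ ($p{\left(L,B \right)} = B - 3 = -3 + B$)
$P{\left(w \right)} = \sqrt{2} \sqrt{w}$ ($P{\left(w \right)} = \sqrt{2 w} = \sqrt{2} \sqrt{w}$)
$m{\left(H \right)} = 15 - H$
$- m{\left(P{\left(p{\left(5,-2 + 4 \right)} \right)} \right)} = - (15 - \sqrt{2} \sqrt{-3 + \left(-2 + 4\right)}) = - (15 - \sqrt{2} \sqrt{-3 + 2}) = - (15 - \sqrt{2} \sqrt{-1}) = - (15 - \sqrt{2} i) = - (15 - i \sqrt{2}) = -15 + i \sqrt{2}$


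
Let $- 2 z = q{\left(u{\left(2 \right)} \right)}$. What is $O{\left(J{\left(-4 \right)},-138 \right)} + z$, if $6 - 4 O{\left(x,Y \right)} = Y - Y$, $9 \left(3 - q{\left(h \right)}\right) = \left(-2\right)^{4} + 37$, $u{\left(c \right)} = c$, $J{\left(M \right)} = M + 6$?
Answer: $\frac{53}{18} \approx 2.9444$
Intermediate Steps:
$J{\left(M \right)} = 6 + M$
$q{\left(h \right)} = - \frac{26}{9}$ ($q{\left(h \right)} = 3 - \frac{\left(-2\right)^{4} + 37}{9} = 3 - \frac{16 + 37}{9} = 3 - \frac{53}{9} = - \frac{26}{9}$)
$z = \frac{13}{9}$ ($z = \left(- \frac{1}{2}\right) \left(- \frac{26}{9}\right) = \frac{13}{9} \approx 1.4444$)
$O{\left(x,Y \right)} = \frac{3}{2}$ ($O{\left(x,Y \right)} = \frac{3}{2} - \frac{Y - Y}{4} = \frac{3}{2} - 0 = \frac{3}{2} + 0 = \frac{3}{2}$)
$O{\left(J{\left(-4 \right)},-138 \right)} + z = \frac{3}{2} + \frac{13}{9} = \frac{53}{18}$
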